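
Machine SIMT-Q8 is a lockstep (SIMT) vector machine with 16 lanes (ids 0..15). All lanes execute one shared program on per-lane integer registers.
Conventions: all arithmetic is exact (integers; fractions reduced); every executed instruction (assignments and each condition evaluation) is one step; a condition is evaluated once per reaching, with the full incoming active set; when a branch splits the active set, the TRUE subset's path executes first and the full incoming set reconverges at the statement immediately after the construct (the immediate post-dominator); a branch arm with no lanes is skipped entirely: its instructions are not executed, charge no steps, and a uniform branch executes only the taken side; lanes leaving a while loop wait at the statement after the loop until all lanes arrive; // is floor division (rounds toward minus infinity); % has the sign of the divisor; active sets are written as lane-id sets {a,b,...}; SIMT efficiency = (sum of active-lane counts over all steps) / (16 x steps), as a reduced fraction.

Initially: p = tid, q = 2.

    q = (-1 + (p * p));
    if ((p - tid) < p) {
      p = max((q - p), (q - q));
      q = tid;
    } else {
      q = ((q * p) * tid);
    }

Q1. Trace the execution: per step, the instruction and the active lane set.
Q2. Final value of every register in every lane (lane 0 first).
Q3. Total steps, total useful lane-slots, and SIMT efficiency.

step 0: q <- (-1 + (p * p))          {0,1,2,3,4,5,6,7,8,9,10,11,12,13,14,15}
step 1: eval ((p - tid) < p)         {0,1,2,3,4,5,6,7,8,9,10,11,12,13,14,15}
step 2: p <- max((q - p), (q - q))   {1,2,3,4,5,6,7,8,9,10,11,12,13,14,15}
step 3: q <- tid                     {1,2,3,4,5,6,7,8,9,10,11,12,13,14,15}
step 4: q <- ((q * p) * tid)         {0}

Answer: 5 steps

p: 0,0,1,5,11,19,29,41,55,71,89,109,131,155,181,209
q: 0,1,2,3,4,5,6,7,8,9,10,11,12,13,14,15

steps = 5; useful = 63; efficiency = 63/80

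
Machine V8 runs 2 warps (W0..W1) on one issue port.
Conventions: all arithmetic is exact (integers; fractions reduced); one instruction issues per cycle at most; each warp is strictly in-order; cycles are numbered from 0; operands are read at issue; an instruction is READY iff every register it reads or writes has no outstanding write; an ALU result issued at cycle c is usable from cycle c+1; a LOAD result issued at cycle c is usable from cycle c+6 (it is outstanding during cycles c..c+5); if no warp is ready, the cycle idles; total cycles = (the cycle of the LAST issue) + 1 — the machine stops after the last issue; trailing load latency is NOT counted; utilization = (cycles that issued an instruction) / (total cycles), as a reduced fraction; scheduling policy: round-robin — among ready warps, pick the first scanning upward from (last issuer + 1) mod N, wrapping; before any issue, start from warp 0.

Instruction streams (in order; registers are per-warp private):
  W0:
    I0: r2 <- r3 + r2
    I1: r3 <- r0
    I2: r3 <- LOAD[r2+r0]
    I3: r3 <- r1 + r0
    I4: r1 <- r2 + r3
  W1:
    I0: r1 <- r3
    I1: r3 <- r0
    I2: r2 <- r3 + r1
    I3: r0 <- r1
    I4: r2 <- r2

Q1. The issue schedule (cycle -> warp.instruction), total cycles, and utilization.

cycle 0: W0.I0
cycle 1: W1.I0
cycle 2: W0.I1
cycle 3: W1.I1
cycle 4: W0.I2
cycle 5: W1.I2
cycle 6: W1.I3
cycle 7: W1.I4
cycle 8: idle
cycle 9: idle
cycle 10: W0.I3
cycle 11: W0.I4

Answer: 12 cycles, utilization 5/6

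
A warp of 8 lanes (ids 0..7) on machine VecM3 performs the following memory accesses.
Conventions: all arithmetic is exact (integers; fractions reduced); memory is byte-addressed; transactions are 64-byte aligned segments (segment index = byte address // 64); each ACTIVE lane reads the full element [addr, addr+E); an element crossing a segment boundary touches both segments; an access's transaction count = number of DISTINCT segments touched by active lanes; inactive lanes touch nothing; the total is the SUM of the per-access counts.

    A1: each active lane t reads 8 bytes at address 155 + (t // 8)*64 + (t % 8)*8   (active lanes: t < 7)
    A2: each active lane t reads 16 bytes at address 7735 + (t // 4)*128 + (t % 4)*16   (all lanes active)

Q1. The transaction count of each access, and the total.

A1: 2 transactions
A2: 4 transactions

Answer: 2,4; total 6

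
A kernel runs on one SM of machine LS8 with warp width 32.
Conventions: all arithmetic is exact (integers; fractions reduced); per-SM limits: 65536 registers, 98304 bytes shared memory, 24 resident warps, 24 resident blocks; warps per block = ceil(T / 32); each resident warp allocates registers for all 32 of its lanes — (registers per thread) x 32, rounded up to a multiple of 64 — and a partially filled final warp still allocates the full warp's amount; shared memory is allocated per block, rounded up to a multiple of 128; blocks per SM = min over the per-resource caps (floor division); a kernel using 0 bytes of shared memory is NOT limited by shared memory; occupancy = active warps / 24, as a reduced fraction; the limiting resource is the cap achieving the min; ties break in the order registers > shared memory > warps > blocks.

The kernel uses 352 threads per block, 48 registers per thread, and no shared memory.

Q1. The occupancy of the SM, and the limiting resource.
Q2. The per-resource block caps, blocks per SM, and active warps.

Answer: occupancy 11/12, limited by warps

registers: 3 blocks
shared memory: no limit (kernel uses none)
warps: 2 blocks
blocks: 24 blocks

Answer: 2 blocks, 22 active warps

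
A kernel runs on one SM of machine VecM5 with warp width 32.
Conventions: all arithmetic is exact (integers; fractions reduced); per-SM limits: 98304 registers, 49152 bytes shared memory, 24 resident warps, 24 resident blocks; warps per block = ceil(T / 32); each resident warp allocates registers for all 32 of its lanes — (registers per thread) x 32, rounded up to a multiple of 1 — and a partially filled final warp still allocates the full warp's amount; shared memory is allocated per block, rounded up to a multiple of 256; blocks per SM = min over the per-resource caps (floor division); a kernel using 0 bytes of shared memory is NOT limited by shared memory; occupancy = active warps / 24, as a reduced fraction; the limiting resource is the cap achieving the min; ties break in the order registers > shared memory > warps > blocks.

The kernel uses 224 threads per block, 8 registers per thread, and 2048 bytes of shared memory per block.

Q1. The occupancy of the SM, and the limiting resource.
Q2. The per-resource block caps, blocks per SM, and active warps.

Answer: occupancy 7/8, limited by warps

registers: 54 blocks
shared memory: 24 blocks
warps: 3 blocks
blocks: 24 blocks

Answer: 3 blocks, 21 active warps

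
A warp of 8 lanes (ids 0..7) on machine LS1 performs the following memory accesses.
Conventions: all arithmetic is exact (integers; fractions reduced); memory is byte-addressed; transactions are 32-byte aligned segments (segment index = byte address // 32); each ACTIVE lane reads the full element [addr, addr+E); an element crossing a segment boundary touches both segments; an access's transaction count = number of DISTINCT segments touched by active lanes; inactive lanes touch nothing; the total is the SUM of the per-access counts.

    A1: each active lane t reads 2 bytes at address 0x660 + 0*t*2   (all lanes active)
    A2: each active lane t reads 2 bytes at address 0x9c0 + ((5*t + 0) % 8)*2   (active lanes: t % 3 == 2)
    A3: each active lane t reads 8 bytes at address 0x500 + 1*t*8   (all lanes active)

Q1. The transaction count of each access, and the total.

A1: 1 transaction
A2: 1 transaction
A3: 2 transactions

Answer: 1,1,2; total 4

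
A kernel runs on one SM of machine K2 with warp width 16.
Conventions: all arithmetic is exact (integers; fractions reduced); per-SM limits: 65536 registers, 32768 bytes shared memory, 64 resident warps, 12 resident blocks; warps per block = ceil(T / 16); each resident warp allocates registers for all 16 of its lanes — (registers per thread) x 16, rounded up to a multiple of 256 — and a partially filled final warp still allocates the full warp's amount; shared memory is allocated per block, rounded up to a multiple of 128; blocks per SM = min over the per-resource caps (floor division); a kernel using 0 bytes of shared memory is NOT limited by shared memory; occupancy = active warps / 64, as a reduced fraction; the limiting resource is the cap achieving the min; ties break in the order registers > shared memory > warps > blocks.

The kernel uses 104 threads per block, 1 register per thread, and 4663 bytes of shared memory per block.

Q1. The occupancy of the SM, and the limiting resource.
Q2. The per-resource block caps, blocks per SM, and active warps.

Answer: occupancy 21/32, limited by shared memory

registers: 36 blocks
shared memory: 6 blocks
warps: 9 blocks
blocks: 12 blocks

Answer: 6 blocks, 42 active warps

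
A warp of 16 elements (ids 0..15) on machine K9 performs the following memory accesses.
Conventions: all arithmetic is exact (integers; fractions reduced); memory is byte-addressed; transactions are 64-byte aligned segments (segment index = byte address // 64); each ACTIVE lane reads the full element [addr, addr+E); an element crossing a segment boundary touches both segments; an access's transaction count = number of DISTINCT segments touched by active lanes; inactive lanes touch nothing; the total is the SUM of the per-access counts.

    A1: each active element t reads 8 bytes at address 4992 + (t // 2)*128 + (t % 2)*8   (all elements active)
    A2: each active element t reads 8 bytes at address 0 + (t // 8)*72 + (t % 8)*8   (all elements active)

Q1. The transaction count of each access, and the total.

A1: 8 transactions
A2: 3 transactions

Answer: 8,3; total 11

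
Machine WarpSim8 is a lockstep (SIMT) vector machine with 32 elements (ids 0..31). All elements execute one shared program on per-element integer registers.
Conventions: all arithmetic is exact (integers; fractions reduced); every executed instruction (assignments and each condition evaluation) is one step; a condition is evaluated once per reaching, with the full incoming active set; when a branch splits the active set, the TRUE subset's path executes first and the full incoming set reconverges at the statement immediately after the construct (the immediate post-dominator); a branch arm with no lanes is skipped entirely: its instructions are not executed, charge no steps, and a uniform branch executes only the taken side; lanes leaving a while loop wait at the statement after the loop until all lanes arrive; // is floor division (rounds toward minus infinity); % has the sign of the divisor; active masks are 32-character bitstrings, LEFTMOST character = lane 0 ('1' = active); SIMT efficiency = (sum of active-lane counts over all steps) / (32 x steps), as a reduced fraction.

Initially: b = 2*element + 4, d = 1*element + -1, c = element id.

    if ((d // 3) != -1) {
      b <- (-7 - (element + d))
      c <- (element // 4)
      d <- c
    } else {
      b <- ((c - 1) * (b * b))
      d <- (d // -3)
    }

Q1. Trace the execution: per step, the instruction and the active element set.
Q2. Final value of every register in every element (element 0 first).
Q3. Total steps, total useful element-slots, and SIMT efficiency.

step 0: eval ((d // 3) != -1)        11111111111111111111111111111111
step 1: b <- (-7 - (element + d))    01111111111111111111111111111111
step 2: c <- (element // 4)          01111111111111111111111111111111
step 3: d <- c                       01111111111111111111111111111111
step 4: b <- ((c - 1) * (b * b))     10000000000000000000000000000000
step 5: d <- (d // -3)               10000000000000000000000000000000

Answer: 6 steps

b: -16,-8,-10,-12,-14,-16,-18,-20,-22,-24,-26,-28,-30,-32,-34,-36,-38,-40,-42,-44,-46,-48,-50,-52,-54,-56,-58,-60,-62,-64,-66,-68
d: 0,0,0,0,1,1,1,1,2,2,2,2,3,3,3,3,4,4,4,4,5,5,5,5,6,6,6,6,7,7,7,7
c: 0,0,0,0,1,1,1,1,2,2,2,2,3,3,3,3,4,4,4,4,5,5,5,5,6,6,6,6,7,7,7,7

steps = 6; useful = 127; efficiency = 127/192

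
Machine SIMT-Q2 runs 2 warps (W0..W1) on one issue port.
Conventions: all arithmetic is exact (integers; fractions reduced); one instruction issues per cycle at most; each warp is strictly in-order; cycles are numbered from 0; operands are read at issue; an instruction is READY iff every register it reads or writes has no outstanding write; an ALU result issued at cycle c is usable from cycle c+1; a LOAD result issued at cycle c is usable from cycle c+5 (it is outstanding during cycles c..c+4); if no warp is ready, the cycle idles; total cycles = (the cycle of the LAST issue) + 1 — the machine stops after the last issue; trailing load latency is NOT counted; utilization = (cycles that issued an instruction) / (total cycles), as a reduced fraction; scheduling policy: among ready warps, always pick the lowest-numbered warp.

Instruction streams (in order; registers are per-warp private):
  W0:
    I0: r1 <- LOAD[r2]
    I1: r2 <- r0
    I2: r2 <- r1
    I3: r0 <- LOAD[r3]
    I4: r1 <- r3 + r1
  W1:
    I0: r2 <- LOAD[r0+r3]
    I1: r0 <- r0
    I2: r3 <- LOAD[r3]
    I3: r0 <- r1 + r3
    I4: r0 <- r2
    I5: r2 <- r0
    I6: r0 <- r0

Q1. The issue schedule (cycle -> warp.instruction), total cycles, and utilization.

cycle 0: W0.I0
cycle 1: W0.I1
cycle 2: W1.I0
cycle 3: W1.I1
cycle 4: W1.I2
cycle 5: W0.I2
cycle 6: W0.I3
cycle 7: W0.I4
cycle 8: idle
cycle 9: W1.I3
cycle 10: W1.I4
cycle 11: W1.I5
cycle 12: W1.I6

Answer: 13 cycles, utilization 12/13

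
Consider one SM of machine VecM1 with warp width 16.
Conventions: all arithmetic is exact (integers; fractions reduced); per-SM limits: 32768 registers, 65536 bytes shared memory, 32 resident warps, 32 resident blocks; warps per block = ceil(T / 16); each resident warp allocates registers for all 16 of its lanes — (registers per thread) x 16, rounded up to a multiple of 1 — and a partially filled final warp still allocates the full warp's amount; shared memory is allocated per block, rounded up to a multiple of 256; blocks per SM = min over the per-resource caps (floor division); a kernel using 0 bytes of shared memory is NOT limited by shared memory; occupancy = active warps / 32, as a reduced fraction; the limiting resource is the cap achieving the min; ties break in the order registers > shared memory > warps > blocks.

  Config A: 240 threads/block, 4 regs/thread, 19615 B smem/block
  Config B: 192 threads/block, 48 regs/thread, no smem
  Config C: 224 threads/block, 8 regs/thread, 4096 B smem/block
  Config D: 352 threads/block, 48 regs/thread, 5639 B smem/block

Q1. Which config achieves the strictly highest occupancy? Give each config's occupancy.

occupancies: A 15/16, B 3/4, C 7/8, D 11/16

Answer: A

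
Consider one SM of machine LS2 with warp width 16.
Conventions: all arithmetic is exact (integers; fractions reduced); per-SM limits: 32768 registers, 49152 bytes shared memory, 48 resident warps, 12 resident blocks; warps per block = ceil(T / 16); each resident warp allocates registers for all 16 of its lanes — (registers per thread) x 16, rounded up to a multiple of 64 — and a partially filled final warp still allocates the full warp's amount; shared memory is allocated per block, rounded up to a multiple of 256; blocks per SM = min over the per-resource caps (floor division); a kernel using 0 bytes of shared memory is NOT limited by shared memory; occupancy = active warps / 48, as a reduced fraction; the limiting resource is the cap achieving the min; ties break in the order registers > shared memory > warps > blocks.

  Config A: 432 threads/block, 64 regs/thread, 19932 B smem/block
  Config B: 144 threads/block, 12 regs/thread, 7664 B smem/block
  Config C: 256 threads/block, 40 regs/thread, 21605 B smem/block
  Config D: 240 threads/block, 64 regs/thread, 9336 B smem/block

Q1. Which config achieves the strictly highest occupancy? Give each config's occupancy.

occupancies: A 9/16, B 15/16, C 2/3, D 5/8

Answer: B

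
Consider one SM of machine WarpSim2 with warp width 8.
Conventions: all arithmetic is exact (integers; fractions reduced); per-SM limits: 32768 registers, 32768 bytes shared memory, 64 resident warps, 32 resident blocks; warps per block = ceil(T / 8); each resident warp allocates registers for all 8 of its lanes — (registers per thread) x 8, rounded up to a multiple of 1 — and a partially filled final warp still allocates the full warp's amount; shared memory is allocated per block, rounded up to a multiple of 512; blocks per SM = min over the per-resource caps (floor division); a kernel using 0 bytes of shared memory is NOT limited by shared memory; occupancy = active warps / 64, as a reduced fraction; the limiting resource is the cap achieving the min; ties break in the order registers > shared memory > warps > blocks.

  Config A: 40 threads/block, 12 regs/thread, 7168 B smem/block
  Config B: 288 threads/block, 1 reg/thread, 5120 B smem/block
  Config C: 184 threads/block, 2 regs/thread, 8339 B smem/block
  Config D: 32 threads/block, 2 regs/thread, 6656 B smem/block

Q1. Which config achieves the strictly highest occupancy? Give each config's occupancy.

occupancies: A 5/16, B 9/16, C 23/32, D 1/4

Answer: C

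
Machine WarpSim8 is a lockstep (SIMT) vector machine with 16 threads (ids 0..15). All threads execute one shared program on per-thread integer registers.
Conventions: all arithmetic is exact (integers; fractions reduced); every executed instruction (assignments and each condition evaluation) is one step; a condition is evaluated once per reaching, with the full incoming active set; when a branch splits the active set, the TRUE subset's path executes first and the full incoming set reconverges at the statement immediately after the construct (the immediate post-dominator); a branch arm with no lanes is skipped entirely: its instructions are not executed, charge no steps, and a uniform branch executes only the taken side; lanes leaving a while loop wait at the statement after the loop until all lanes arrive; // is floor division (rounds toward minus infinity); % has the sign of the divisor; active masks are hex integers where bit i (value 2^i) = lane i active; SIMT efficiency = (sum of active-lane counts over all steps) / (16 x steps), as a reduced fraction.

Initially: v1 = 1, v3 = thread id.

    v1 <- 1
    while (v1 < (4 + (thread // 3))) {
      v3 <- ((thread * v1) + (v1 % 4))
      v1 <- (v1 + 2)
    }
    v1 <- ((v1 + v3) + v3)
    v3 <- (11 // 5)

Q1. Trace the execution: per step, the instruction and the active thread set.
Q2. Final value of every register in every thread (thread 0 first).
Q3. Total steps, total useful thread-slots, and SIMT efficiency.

step 0: v1 <- 1                      0xffff
step 1: eval (v1 < (4 + (thread // 3))) 0xffff
step 2: v3 <- ((thread * v1) + (v1 % 4)) 0xffff
step 3: v1 <- (v1 + 2)               0xffff
step 4: eval (v1 < (4 + (thread // 3))) 0xffff
step 5: v3 <- ((thread * v1) + (v1 % 4)) 0xffff
step 6: v1 <- (v1 + 2)               0xffff
step 7: eval (v1 < (4 + (thread // 3))) 0xffff
step 8: v3 <- ((thread * v1) + (v1 % 4)) 0xffc0
step 9: v1 <- (v1 + 2)               0xffc0
step 10: eval (v1 < (4 + (thread // 3))) 0xffc0
step 11: v3 <- ((thread * v1) + (v1 % 4)) 0xf000
step 12: v1 <- (v1 + 2)               0xf000
step 13: eval (v1 < (4 + (thread // 3))) 0xf000
step 14: v1 <- ((v1 + v3) + v3)       0xffff
step 15: v3 <- (11 // 5)              0xffff

Answer: 16 steps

v1: 11,17,23,29,35,41,69,79,89,99,109,119,183,197,211,225
v3: 2,2,2,2,2,2,2,2,2,2,2,2,2,2,2,2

steps = 16; useful = 202; efficiency = 202/256 = 101/128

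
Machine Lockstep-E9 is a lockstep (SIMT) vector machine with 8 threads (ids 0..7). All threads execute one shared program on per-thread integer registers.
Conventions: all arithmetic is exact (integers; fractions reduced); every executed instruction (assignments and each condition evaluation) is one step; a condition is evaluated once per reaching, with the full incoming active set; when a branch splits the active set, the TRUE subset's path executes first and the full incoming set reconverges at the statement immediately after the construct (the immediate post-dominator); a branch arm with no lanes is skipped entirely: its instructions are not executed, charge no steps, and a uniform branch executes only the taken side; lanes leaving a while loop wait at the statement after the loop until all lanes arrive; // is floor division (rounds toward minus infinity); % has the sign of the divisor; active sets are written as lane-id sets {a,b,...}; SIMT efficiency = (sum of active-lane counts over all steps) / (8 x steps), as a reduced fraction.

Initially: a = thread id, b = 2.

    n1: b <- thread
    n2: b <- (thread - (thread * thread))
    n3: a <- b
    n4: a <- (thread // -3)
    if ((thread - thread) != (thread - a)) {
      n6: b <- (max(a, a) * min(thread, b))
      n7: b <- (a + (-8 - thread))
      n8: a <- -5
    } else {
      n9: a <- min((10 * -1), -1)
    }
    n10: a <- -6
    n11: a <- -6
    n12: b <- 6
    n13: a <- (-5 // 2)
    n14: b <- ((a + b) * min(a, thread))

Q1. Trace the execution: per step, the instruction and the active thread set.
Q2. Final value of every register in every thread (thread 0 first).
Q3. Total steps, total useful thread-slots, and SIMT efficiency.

step 0: b <- thread                  {0,1,2,3,4,5,6,7}
step 1: b <- (thread - (thread * thread)) {0,1,2,3,4,5,6,7}
step 2: a <- b                       {0,1,2,3,4,5,6,7}
step 3: a <- (thread // -3)          {0,1,2,3,4,5,6,7}
step 4: eval ((thread - thread) != (thread - a)) {0,1,2,3,4,5,6,7}
step 5: b <- (max(a, a) * min(thread, b)) {1,2,3,4,5,6,7}
step 6: b <- (a + (-8 - thread))     {1,2,3,4,5,6,7}
step 7: a <- -5                      {1,2,3,4,5,6,7}
step 8: a <- min((10 * -1), -1)      {0}
step 9: a <- -6                      {0,1,2,3,4,5,6,7}
step 10: a <- -6                      {0,1,2,3,4,5,6,7}
step 11: b <- 6                       {0,1,2,3,4,5,6,7}
step 12: a <- (-5 // 2)               {0,1,2,3,4,5,6,7}
step 13: b <- ((a + b) * min(a, thread)) {0,1,2,3,4,5,6,7}

Answer: 14 steps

a: -3,-3,-3,-3,-3,-3,-3,-3
b: -9,-9,-9,-9,-9,-9,-9,-9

steps = 14; useful = 102; efficiency = 102/112 = 51/56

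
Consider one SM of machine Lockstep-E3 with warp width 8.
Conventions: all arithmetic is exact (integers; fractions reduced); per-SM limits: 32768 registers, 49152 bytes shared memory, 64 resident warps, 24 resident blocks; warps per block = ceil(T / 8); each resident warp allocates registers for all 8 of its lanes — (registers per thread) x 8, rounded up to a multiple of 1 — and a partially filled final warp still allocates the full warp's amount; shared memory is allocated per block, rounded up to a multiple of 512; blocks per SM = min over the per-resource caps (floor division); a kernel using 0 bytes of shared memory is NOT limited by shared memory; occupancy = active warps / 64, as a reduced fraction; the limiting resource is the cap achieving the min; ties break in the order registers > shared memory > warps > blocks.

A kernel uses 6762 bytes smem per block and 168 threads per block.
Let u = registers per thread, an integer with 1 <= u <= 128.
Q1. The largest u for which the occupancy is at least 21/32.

Answer: u = 97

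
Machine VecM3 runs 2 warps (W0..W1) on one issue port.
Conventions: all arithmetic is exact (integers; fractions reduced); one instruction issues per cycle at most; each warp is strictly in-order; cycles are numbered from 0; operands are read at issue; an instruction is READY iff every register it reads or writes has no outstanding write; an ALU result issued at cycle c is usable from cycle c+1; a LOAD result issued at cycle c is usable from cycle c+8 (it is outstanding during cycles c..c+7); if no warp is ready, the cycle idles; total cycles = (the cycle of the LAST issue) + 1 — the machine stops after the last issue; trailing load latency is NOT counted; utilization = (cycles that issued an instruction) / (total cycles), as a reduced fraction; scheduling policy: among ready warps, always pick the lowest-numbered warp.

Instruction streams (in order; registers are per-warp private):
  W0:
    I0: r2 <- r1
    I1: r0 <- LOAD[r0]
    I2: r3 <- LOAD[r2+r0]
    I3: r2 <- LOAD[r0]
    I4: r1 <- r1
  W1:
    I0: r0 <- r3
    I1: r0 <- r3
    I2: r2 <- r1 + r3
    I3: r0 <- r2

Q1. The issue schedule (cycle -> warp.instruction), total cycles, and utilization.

cycle 0: W0.I0
cycle 1: W0.I1
cycle 2: W1.I0
cycle 3: W1.I1
cycle 4: W1.I2
cycle 5: W1.I3
cycle 6: idle
cycle 7: idle
cycle 8: idle
cycle 9: W0.I2
cycle 10: W0.I3
cycle 11: W0.I4

Answer: 12 cycles, utilization 3/4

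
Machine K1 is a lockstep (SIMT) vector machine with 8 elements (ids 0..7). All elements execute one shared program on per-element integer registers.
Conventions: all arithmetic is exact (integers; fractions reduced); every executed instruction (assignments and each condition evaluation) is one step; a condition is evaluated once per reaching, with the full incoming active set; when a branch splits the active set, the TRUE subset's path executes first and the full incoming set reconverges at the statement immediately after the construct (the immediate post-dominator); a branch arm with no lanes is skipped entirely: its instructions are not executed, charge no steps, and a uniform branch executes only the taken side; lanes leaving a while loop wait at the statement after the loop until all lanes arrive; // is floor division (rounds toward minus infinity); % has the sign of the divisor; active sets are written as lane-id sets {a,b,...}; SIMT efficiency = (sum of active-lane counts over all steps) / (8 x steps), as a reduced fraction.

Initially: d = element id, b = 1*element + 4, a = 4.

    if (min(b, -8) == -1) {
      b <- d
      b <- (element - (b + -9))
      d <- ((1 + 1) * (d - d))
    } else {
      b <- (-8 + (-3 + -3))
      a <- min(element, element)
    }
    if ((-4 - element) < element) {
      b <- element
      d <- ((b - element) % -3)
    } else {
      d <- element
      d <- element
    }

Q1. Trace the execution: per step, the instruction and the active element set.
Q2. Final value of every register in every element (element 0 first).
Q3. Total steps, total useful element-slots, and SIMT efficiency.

step 0: eval (min(b, -8) == -1)      {0,1,2,3,4,5,6,7}
step 1: b <- (-8 + (-3 + -3))        {0,1,2,3,4,5,6,7}
step 2: a <- min(element, element)   {0,1,2,3,4,5,6,7}
step 3: eval ((-4 - element) < element) {0,1,2,3,4,5,6,7}
step 4: b <- element                 {0,1,2,3,4,5,6,7}
step 5: d <- ((b - element) % -3)    {0,1,2,3,4,5,6,7}

Answer: 6 steps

d: 0,0,0,0,0,0,0,0
b: 0,1,2,3,4,5,6,7
a: 0,1,2,3,4,5,6,7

steps = 6; useful = 48; efficiency = 48/48 = 1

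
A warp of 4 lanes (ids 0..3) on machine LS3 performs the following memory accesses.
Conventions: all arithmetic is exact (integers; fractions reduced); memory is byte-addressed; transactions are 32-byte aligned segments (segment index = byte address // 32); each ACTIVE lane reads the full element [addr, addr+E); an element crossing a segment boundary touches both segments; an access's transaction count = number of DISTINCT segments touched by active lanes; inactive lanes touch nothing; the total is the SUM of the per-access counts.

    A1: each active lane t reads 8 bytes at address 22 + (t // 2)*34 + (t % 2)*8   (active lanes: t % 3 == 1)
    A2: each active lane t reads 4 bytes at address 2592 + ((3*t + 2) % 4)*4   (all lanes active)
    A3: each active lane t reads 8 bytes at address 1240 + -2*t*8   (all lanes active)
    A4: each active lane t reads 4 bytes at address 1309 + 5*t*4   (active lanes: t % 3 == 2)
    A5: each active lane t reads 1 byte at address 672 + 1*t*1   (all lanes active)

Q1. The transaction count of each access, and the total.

A1: 2 transactions
A2: 1 transaction
A3: 2 transactions
A4: 1 transaction
A5: 1 transaction

Answer: 2,1,2,1,1; total 7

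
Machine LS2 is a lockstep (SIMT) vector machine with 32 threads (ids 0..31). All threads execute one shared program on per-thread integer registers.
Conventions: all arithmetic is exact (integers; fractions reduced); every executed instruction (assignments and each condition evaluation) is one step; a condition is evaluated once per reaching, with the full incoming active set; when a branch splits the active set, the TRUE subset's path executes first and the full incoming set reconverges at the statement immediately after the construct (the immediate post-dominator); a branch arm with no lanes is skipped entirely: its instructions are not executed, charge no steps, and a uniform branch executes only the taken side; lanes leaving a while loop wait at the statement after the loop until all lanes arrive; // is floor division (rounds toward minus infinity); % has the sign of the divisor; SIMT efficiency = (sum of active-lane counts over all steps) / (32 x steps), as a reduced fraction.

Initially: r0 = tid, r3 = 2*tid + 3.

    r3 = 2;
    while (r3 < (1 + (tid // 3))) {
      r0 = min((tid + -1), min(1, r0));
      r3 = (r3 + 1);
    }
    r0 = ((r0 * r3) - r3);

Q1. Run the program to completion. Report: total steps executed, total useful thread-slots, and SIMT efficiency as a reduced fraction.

Answer: 30 steps, 474 useful, 79/160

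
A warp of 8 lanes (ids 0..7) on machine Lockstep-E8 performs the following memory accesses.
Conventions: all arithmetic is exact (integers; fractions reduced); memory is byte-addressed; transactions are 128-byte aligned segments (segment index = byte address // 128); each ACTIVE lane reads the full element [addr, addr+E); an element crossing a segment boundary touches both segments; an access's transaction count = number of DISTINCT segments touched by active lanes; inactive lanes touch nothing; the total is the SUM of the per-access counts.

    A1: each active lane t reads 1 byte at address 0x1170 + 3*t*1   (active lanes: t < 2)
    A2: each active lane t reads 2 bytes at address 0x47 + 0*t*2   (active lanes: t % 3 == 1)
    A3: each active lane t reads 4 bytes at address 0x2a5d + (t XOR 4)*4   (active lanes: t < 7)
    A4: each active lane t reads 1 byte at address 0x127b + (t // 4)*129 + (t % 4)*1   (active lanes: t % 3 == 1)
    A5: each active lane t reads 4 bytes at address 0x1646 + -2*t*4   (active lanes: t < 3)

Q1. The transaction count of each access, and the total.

A1: 1 transaction
A2: 1 transaction
A3: 1 transaction
A4: 2 transactions
A5: 1 transaction

Answer: 1,1,1,2,1; total 6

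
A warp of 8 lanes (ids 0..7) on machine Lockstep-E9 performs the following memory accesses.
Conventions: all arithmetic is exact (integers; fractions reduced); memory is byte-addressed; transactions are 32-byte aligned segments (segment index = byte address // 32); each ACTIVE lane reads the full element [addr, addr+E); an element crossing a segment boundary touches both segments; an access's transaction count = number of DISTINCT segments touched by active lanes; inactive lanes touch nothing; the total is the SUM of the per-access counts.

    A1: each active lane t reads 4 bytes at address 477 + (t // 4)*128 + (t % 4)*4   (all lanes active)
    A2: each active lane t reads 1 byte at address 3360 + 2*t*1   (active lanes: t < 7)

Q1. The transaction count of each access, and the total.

A1: 4 transactions
A2: 1 transaction

Answer: 4,1; total 5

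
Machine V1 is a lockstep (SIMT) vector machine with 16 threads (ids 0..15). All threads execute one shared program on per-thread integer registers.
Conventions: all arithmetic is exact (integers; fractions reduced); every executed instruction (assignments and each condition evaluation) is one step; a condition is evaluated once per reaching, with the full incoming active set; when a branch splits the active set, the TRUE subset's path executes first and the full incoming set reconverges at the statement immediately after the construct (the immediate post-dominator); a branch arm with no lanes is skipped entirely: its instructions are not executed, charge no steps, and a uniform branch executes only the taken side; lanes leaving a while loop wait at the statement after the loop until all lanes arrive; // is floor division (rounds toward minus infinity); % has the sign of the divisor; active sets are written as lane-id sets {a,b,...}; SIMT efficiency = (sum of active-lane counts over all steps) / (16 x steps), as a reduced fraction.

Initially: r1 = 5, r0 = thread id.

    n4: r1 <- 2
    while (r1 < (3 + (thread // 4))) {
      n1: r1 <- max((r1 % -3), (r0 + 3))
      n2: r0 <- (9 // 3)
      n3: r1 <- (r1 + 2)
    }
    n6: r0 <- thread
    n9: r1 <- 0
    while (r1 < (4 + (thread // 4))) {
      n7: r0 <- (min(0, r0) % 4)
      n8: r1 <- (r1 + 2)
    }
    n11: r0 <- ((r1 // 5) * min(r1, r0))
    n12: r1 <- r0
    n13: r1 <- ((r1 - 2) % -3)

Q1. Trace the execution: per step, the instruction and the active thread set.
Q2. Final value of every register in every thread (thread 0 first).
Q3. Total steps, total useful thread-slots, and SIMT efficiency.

step 0: r1 <- 2                      {0,1,2,3,4,5,6,7,8,9,10,11,12,13,14,15}
step 1: eval (r1 < (3 + (thread // 4))) {0,1,2,3,4,5,6,7,8,9,10,11,12,13,14,15}
step 2: r1 <- max((r1 % -3), (r0 + 3)) {0,1,2,3,4,5,6,7,8,9,10,11,12,13,14,15}
step 3: r0 <- (9 // 3)               {0,1,2,3,4,5,6,7,8,9,10,11,12,13,14,15}
step 4: r1 <- (r1 + 2)               {0,1,2,3,4,5,6,7,8,9,10,11,12,13,14,15}
step 5: eval (r1 < (3 + (thread // 4))) {0,1,2,3,4,5,6,7,8,9,10,11,12,13,14,15}
step 6: r0 <- thread                 {0,1,2,3,4,5,6,7,8,9,10,11,12,13,14,15}
step 7: r1 <- 0                      {0,1,2,3,4,5,6,7,8,9,10,11,12,13,14,15}
step 8: eval (r1 < (4 + (thread // 4))) {0,1,2,3,4,5,6,7,8,9,10,11,12,13,14,15}
step 9: r0 <- (min(0, r0) % 4)       {0,1,2,3,4,5,6,7,8,9,10,11,12,13,14,15}
step 10: r1 <- (r1 + 2)               {0,1,2,3,4,5,6,7,8,9,10,11,12,13,14,15}
step 11: eval (r1 < (4 + (thread // 4))) {0,1,2,3,4,5,6,7,8,9,10,11,12,13,14,15}
step 12: r0 <- (min(0, r0) % 4)       {0,1,2,3,4,5,6,7,8,9,10,11,12,13,14,15}
step 13: r1 <- (r1 + 2)               {0,1,2,3,4,5,6,7,8,9,10,11,12,13,14,15}
step 14: eval (r1 < (4 + (thread // 4))) {0,1,2,3,4,5,6,7,8,9,10,11,12,13,14,15}
step 15: r0 <- (min(0, r0) % 4)       {4,5,6,7,8,9,10,11,12,13,14,15}
step 16: r1 <- (r1 + 2)               {4,5,6,7,8,9,10,11,12,13,14,15}
step 17: eval (r1 < (4 + (thread // 4))) {4,5,6,7,8,9,10,11,12,13,14,15}
step 18: r0 <- (min(0, r0) % 4)       {12,13,14,15}
step 19: r1 <- (r1 + 2)               {12,13,14,15}
step 20: eval (r1 < (4 + (thread // 4))) {12,13,14,15}
step 21: r0 <- ((r1 // 5) * min(r1, r0)) {0,1,2,3,4,5,6,7,8,9,10,11,12,13,14,15}
step 22: r1 <- r0                     {0,1,2,3,4,5,6,7,8,9,10,11,12,13,14,15}
step 23: r1 <- ((r1 - 2) % -3)        {0,1,2,3,4,5,6,7,8,9,10,11,12,13,14,15}

Answer: 24 steps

r1: -2,-2,-2,-2,-2,-2,-2,-2,-2,-2,-2,-2,-2,-2,-2,-2
r0: 0,0,0,0,0,0,0,0,0,0,0,0,0,0,0,0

steps = 24; useful = 336; efficiency = 336/384 = 7/8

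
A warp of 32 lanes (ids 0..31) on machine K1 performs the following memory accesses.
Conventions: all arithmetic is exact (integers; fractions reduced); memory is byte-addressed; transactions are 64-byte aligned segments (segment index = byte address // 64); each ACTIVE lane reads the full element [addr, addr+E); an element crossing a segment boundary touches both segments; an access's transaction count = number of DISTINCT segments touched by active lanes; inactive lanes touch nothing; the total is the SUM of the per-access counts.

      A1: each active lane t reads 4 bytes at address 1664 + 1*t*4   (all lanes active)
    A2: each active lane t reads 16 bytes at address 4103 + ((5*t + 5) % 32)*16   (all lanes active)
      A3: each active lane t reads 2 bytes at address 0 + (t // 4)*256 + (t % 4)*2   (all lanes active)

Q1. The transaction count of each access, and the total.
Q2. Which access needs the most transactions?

A1: 2 transactions
A2: 9 transactions
A3: 8 transactions

Answer: 2,9,8; total 19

Answer: A2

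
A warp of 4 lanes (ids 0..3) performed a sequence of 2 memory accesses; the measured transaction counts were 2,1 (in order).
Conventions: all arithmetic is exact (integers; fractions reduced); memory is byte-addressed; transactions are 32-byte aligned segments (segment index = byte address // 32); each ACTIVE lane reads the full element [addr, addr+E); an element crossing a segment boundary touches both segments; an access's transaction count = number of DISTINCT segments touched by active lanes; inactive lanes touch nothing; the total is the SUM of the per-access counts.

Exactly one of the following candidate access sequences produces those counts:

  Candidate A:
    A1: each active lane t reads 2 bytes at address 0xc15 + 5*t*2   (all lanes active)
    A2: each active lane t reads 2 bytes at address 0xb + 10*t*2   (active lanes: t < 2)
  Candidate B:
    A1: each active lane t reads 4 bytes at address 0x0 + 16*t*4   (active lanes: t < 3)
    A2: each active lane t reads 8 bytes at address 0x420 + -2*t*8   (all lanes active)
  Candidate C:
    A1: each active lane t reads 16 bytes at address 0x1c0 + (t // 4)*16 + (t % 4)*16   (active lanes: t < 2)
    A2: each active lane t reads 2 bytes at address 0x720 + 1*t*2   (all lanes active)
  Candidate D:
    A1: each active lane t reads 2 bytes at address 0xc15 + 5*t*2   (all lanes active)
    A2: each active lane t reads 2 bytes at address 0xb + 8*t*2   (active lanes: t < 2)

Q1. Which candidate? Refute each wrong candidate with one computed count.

A: A2 gives 2 transactions, not 1
B: A1 gives 3 transactions, not 2
C: A1 gives 1 transaction, not 2
D: all counts match (2,1)

Answer: D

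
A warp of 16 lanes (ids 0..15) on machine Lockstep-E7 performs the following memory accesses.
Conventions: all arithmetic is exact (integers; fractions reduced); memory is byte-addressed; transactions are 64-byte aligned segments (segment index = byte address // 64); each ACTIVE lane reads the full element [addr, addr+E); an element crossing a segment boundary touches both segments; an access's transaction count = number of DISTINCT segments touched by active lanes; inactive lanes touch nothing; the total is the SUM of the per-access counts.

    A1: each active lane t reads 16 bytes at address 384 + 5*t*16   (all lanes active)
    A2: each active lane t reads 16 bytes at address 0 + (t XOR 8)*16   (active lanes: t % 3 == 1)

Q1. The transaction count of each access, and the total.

A1: 16 transactions
A2: 4 transactions

Answer: 16,4; total 20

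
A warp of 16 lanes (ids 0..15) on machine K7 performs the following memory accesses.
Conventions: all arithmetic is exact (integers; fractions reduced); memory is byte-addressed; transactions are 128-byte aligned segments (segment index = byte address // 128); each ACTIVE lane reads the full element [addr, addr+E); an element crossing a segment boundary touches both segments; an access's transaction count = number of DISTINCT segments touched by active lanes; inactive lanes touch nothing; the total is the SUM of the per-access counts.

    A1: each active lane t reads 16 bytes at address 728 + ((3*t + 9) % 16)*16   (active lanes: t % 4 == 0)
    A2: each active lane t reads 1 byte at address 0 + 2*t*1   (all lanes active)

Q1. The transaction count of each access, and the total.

A1: 3 transactions
A2: 1 transaction

Answer: 3,1; total 4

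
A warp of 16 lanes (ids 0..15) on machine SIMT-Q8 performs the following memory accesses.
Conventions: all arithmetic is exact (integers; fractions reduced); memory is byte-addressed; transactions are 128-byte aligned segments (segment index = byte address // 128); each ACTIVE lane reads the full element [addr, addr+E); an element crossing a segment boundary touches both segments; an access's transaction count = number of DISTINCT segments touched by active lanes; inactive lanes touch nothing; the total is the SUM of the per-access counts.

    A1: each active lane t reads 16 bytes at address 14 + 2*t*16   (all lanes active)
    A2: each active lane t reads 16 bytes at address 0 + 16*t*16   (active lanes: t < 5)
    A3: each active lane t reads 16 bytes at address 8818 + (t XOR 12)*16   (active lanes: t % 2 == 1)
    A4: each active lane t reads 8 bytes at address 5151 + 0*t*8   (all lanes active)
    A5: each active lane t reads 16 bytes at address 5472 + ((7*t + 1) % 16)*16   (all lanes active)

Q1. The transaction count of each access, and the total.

A1: 4 transactions
A2: 5 transactions
A3: 2 transactions
A4: 1 transaction
A5: 3 transactions

Answer: 4,5,2,1,3; total 15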